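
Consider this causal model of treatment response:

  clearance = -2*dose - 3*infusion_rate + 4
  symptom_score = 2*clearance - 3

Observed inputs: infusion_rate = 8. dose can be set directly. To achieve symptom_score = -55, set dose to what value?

Substituting into the clearance equation gives clearance = -2*dose - 20.
Substituting into the symptom_score equation gives symptom_score = -4*dose - 43.
Solve -4*dose - 43 = -55: dose = (-55 + 43) / -4 = 3.

dose = 3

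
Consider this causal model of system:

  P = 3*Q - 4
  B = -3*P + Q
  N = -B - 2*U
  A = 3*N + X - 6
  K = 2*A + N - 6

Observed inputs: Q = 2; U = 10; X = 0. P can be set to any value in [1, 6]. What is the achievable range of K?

-151 to -46

Intervening on P fixes its value directly, overriding its dependence on Q.
Substituting into the B equation gives B = -3*P + 2.
This gives N = 3*P - 22.
This gives A = 9*P - 72.
Substituting into the K equation gives K = 21*P - 172.
Linear in P, so extremes are at the endpoints: P = 1 gives K = -151; P = 6 gives K = -46.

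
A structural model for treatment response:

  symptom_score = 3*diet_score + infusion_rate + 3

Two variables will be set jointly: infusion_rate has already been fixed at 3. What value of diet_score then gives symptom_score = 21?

diet_score = 5

With infusion_rate held at 3:
Substituting into the symptom_score equation gives symptom_score = 3*diet_score + 6.
Solve 3*diet_score + 6 = 21: diet_score = (21 - 6) / 3 = 5.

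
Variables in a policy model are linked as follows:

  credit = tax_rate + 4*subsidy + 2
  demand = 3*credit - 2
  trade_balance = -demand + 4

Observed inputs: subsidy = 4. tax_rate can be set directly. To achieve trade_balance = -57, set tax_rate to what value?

tax_rate = 3

Substituting into the credit equation gives credit = tax_rate + 18.
Substituting into the demand equation gives demand = 3*tax_rate + 52.
This gives trade_balance = -3*tax_rate - 48.
Solve -3*tax_rate - 48 = -57: tax_rate = (-57 + 48) / -3 = 3.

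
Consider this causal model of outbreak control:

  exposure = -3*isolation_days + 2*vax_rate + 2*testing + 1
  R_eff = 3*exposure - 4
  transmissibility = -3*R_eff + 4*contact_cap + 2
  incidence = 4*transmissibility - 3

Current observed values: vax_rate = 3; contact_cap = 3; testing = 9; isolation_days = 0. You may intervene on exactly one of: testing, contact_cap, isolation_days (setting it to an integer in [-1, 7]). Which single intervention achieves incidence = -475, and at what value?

set isolation_days = 3

Intervening on testing: incidence = -72*testing - 151. Reaching -475 requires testing = 9/2, not an integer.
Intervening on contact_cap: incidence = 16*contact_cap - 847. Reaching -475 requires contact_cap = 93/4, not an integer.
Intervening on isolation_days: with other inputs at their observed values, incidence = 108*isolation_days - 799. Solving for -475 gives isolation_days = 3, within [-1, 7].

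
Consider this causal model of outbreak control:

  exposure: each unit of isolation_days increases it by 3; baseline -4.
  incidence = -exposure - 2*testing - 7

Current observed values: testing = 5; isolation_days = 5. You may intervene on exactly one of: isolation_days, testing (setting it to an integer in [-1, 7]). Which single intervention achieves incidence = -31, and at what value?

Intervening on isolation_days: with other inputs at their observed values, incidence = -3*isolation_days - 13. Solving for -31 gives isolation_days = 6, within [-1, 7].
Intervening on testing: incidence = -2*testing - 18. Reaching -31 requires testing = 13/2, not an integer.

set isolation_days = 6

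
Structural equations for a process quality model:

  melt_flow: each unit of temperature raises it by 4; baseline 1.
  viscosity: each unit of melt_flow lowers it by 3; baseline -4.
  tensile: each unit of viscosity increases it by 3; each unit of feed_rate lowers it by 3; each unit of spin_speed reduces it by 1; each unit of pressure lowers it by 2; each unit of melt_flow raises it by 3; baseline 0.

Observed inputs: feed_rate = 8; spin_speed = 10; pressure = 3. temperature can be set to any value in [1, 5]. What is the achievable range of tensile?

Substituting into the viscosity equation gives viscosity = -12*temperature - 7.
Substituting into the tensile equation gives tensile = -24*temperature - 58.
Linear in temperature, so extremes are at the endpoints: temperature = 1 gives tensile = -82; temperature = 5 gives tensile = -178.

-178 to -82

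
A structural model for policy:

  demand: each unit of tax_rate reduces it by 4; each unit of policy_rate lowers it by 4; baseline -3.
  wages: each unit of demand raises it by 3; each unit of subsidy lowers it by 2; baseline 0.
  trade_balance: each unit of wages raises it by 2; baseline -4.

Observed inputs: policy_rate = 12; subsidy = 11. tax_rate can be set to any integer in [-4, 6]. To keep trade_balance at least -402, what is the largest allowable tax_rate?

tax_rate = 2

Substituting into the demand equation gives demand = -4*tax_rate - 51.
Substituting into the wages equation gives wages = -12*tax_rate - 175.
Substituting into the trade_balance equation gives trade_balance = -24*tax_rate - 354.
Require -24*tax_rate - 354 ≥ -402, so tax_rate ≤ 2.
The largest integer in [-4, 6] satisfying this is 2.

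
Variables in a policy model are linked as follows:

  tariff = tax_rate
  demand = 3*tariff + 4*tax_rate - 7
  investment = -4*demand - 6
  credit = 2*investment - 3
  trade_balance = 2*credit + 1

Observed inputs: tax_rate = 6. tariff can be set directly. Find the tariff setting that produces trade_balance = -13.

Intervening on tariff fixes its value directly, overriding its dependence on tax_rate.
Substituting into the demand equation gives demand = 3*tariff + 17.
investment becomes -12*tariff - 74.
Substituting into the credit equation gives credit = -24*tariff - 151.
This gives trade_balance = -48*tariff - 301.
Solve -48*tariff - 301 = -13: tariff = (-13 + 301) / -48 = -6.

tariff = -6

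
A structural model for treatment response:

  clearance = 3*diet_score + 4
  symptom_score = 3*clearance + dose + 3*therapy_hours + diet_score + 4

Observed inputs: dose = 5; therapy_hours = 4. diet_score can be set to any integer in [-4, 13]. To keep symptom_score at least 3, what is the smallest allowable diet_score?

diet_score = -3

Substituting into the symptom_score equation gives symptom_score = 10*diet_score + 33.
Require 10*diet_score + 33 ≥ 3, so diet_score ≥ -3.
The smallest integer in [-4, 13] satisfying this is -3.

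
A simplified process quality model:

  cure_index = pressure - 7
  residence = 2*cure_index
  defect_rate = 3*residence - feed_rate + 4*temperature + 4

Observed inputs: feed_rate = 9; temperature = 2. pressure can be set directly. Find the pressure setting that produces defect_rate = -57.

pressure = -3

Substituting into the residence equation gives residence = 2*pressure - 14.
Substituting into the defect_rate equation gives defect_rate = 6*pressure - 39.
Solve 6*pressure - 39 = -57: pressure = (-57 + 39) / 6 = -3.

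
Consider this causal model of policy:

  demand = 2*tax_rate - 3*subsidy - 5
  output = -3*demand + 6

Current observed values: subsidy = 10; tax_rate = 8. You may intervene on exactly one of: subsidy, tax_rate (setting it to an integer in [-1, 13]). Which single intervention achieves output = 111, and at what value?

set tax_rate = 0

Intervening on subsidy: output = 9*subsidy - 27. Reaching 111 requires subsidy = 46/3, not an integer.
Intervening on tax_rate: with other inputs at their observed values, output = -6*tax_rate + 111. Solving for 111 gives tax_rate = 0, within [-1, 13].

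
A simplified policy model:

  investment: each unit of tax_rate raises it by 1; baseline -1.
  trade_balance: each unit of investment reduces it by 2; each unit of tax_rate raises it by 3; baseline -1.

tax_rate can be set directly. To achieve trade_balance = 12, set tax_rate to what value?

Substituting into the trade_balance equation gives trade_balance = tax_rate + 1.
Solve tax_rate + 1 = 12: tax_rate = (12 - 1) / 1 = 11.

tax_rate = 11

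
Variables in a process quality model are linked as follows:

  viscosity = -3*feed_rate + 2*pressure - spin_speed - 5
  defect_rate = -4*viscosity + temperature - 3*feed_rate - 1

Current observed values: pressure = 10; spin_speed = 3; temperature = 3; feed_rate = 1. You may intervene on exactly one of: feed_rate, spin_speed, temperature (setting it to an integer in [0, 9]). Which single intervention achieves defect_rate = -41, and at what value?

set spin_speed = 2

Intervening on feed_rate: defect_rate = 9*feed_rate - 46. Reaching -41 requires feed_rate = 5/9, not an integer.
Intervening on spin_speed: with other inputs at their observed values, defect_rate = 4*spin_speed - 49. Solving for -41 gives spin_speed = 2, within [0, 9].
Intervening on temperature: defect_rate = temperature - 40. Reaching -41 requires temperature = -1, outside [0, 9].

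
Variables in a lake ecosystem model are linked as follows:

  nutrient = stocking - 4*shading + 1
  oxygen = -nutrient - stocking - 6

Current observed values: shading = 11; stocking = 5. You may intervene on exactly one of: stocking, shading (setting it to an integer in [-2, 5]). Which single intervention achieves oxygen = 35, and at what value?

set stocking = 1

Intervening on stocking: with other inputs at their observed values, oxygen = -2*stocking + 37. Solving for 35 gives stocking = 1, within [-2, 5].
Intervening on shading: oxygen = 4*shading - 17. Reaching 35 requires shading = 13, outside [-2, 5].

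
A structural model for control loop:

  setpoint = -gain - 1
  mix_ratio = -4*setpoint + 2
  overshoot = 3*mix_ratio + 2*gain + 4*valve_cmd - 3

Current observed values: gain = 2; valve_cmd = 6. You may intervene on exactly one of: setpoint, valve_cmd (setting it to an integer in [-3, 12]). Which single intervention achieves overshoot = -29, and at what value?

set setpoint = 5

Intervening on setpoint: with other inputs at their observed values, overshoot = -12*setpoint + 31. Solving for -29 gives setpoint = 5, within [-3, 12].
Intervening on valve_cmd: overshoot = 4*valve_cmd + 43. Reaching -29 requires valve_cmd = -18, outside [-3, 12].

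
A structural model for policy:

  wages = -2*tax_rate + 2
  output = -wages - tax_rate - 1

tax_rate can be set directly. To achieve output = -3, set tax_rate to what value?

Substituting into the output equation gives output = tax_rate - 3.
Solve tax_rate - 3 = -3: tax_rate = (-3 + 3) / 1 = 0.

tax_rate = 0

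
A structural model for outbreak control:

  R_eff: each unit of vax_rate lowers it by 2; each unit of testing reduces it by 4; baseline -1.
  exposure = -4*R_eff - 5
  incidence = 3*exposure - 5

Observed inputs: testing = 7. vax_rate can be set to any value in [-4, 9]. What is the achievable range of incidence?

Substituting into the R_eff equation gives R_eff = -2*vax_rate - 29.
Substituting into the exposure equation gives exposure = 8*vax_rate + 111.
So incidence = 24*vax_rate + 328.
Linear in vax_rate, so extremes are at the endpoints: vax_rate = -4 gives incidence = 232; vax_rate = 9 gives incidence = 544.

232 to 544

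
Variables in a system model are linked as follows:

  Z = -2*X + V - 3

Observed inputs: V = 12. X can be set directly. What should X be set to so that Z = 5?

Substituting into the Z equation gives Z = -2*X + 9.
Solve -2*X + 9 = 5: X = (5 - 9) / -2 = 2.

X = 2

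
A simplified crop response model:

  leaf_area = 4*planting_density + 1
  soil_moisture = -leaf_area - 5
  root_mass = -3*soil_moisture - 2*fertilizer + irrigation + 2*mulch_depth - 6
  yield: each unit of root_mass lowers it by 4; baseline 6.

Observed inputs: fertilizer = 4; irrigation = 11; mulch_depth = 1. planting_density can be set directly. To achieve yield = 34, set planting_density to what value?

planting_density = -2

Substituting into the soil_moisture equation gives soil_moisture = -4*planting_density - 6.
This gives root_mass = 12*planting_density + 17.
Substituting into the yield equation gives yield = -48*planting_density - 62.
Solve -48*planting_density - 62 = 34: planting_density = (34 + 62) / -48 = -2.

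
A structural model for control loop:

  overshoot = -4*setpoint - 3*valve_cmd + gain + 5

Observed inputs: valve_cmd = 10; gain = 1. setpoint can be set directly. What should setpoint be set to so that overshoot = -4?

setpoint = -5

Substituting into the overshoot equation gives overshoot = -4*setpoint - 24.
Solve -4*setpoint - 24 = -4: setpoint = (-4 + 24) / -4 = -5.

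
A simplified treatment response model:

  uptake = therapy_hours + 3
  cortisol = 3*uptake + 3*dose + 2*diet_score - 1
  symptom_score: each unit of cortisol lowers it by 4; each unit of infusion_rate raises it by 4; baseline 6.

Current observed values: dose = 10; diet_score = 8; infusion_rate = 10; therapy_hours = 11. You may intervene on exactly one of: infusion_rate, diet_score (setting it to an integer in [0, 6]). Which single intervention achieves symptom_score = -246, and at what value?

Intervening on infusion_rate: symptom_score = 4*infusion_rate - 342. Reaching -246 requires infusion_rate = 24, outside [0, 6].
Intervening on diet_score: with other inputs at their observed values, symptom_score = -8*diet_score - 238. Solving for -246 gives diet_score = 1, within [0, 6].

set diet_score = 1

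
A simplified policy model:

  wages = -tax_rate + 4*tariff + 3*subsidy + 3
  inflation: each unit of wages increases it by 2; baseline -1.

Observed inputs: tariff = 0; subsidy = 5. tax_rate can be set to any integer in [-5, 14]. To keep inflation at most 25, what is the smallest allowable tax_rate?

Substituting into the wages equation gives wages = -tax_rate + 18.
This gives inflation = -2*tax_rate + 35.
Require -2*tax_rate + 35 ≤ 25, so tax_rate ≥ 5.
The smallest integer in [-5, 14] satisfying this is 5.

tax_rate = 5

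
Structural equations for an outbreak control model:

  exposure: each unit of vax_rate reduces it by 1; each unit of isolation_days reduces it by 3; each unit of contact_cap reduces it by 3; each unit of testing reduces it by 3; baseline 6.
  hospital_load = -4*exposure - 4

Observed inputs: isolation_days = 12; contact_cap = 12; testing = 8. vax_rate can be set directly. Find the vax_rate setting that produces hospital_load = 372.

Substituting into the exposure equation gives exposure = -vax_rate - 90.
Substituting into the hospital_load equation gives hospital_load = 4*vax_rate + 356.
Solve 4*vax_rate + 356 = 372: vax_rate = (372 - 356) / 4 = 4.

vax_rate = 4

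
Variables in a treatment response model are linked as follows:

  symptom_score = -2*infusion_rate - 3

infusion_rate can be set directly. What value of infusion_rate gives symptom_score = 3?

infusion_rate = -3

Solve -2*infusion_rate - 3 = 3: infusion_rate = (3 + 3) / -2 = -3.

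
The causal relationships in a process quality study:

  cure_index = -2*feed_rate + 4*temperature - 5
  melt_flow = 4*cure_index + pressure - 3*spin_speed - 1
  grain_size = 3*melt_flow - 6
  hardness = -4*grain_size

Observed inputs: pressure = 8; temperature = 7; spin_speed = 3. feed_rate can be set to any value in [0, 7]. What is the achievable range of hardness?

Substituting into the cure_index equation gives cure_index = -2*feed_rate + 23.
Substituting into the melt_flow equation gives melt_flow = -8*feed_rate + 90.
So grain_size = -24*feed_rate + 264.
Substituting into the hardness equation gives hardness = 96*feed_rate - 1056.
Linear in feed_rate, so extremes are at the endpoints: feed_rate = 0 gives hardness = -1056; feed_rate = 7 gives hardness = -384.

-1056 to -384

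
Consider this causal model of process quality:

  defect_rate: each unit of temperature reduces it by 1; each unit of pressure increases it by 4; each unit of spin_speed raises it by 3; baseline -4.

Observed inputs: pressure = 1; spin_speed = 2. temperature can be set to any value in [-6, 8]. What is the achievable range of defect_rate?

-2 to 12

Substituting into the defect_rate equation gives defect_rate = -temperature + 6.
Linear in temperature, so extremes are at the endpoints: temperature = -6 gives defect_rate = 12; temperature = 8 gives defect_rate = -2.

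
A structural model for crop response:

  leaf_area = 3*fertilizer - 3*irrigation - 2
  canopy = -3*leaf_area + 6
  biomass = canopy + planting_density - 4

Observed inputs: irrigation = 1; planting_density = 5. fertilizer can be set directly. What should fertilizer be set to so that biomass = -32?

Substituting into the leaf_area equation gives leaf_area = 3*fertilizer - 5.
This gives canopy = -9*fertilizer + 21.
biomass becomes -9*fertilizer + 22.
Solve -9*fertilizer + 22 = -32: fertilizer = (-32 - 22) / -9 = 6.

fertilizer = 6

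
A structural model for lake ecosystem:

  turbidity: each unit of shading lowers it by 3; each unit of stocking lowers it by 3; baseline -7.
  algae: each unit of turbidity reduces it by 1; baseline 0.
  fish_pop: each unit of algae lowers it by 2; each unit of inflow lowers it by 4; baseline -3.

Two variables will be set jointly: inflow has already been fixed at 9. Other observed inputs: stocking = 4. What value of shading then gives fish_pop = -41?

With inflow held at 9:
Substituting into the turbidity equation gives turbidity = -3*shading - 19.
Substituting into the algae equation gives algae = 3*shading + 19.
fish_pop becomes -6*shading - 77.
Solve -6*shading - 77 = -41: shading = (-41 + 77) / -6 = -6.

shading = -6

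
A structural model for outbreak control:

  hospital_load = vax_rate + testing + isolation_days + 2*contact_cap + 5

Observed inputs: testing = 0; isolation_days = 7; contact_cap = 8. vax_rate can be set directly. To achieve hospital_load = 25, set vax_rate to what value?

vax_rate = -3

Substituting into the hospital_load equation gives hospital_load = vax_rate + 28.
Solve vax_rate + 28 = 25: vax_rate = (25 - 28) / 1 = -3.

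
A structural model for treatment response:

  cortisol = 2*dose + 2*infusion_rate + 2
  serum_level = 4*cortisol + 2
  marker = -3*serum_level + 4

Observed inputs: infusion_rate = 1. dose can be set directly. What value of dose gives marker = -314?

dose = 11

Substituting into the cortisol equation gives cortisol = 2*dose + 4.
serum_level becomes 8*dose + 18.
This gives marker = -24*dose - 50.
Solve -24*dose - 50 = -314: dose = (-314 + 50) / -24 = 11.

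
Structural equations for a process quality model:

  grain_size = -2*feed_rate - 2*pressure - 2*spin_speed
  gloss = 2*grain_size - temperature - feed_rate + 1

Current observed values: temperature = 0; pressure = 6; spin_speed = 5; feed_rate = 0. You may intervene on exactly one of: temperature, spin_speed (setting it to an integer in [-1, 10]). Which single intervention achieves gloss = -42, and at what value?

Intervening on temperature: with other inputs at their observed values, gloss = -temperature - 43. Solving for -42 gives temperature = -1, within [-1, 10].
Intervening on spin_speed: gloss = -4*spin_speed - 23. Reaching -42 requires spin_speed = 19/4, not an integer.

set temperature = -1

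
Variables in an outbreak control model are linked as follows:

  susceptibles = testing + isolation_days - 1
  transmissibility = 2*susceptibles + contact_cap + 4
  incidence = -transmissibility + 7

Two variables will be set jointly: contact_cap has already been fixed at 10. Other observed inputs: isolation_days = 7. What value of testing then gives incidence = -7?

testing = -6

With contact_cap held at 10:
Substituting into the susceptibles equation gives susceptibles = testing + 6.
transmissibility becomes 2*testing + 26.
Substituting into the incidence equation gives incidence = -2*testing - 19.
Solve -2*testing - 19 = -7: testing = (-7 + 19) / -2 = -6.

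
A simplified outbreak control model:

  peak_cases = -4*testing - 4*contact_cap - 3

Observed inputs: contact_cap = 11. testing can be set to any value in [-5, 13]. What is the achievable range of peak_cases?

-99 to -27

Substituting into the peak_cases equation gives peak_cases = -4*testing - 47.
Linear in testing, so extremes are at the endpoints: testing = -5 gives peak_cases = -27; testing = 13 gives peak_cases = -99.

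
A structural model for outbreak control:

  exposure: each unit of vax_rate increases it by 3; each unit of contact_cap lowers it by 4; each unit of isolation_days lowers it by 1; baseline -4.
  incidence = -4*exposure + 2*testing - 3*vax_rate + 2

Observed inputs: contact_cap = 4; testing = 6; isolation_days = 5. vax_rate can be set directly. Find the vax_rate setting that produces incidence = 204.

vax_rate = -6

Substituting into the exposure equation gives exposure = 3*vax_rate - 25.
Substituting into the incidence equation gives incidence = -15*vax_rate + 114.
Solve -15*vax_rate + 114 = 204: vax_rate = (204 - 114) / -15 = -6.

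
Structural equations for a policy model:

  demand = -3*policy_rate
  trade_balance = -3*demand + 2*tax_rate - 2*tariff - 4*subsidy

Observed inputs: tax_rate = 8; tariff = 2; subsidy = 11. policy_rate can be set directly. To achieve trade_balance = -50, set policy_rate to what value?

Substituting into the trade_balance equation gives trade_balance = 9*policy_rate - 32.
Solve 9*policy_rate - 32 = -50: policy_rate = (-50 + 32) / 9 = -2.

policy_rate = -2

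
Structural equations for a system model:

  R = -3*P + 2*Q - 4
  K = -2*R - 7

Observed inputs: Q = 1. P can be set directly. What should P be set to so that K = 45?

P = 8

Substituting into the R equation gives R = -3*P - 2.
Substituting into the K equation gives K = 6*P - 3.
Solve 6*P - 3 = 45: P = (45 + 3) / 6 = 8.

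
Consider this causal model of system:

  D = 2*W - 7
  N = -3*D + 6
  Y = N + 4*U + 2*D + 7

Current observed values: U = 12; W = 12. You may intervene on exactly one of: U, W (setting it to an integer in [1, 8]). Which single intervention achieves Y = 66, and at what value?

set W = 1

Intervening on U: Y = 4*U - 4. Reaching 66 requires U = 35/2, not an integer.
Intervening on W: with other inputs at their observed values, Y = -2*W + 68. Solving for 66 gives W = 1, within [1, 8].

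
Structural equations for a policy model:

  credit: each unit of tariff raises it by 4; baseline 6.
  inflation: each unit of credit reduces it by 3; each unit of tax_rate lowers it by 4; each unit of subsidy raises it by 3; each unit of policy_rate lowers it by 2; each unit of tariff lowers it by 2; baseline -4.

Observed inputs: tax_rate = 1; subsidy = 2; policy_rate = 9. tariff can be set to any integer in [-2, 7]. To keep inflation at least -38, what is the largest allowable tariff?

Substituting into the inflation equation gives inflation = -14*tariff - 38.
Require -14*tariff - 38 ≥ -38, so tariff ≤ 0.
The largest integer in [-2, 7] satisfying this is 0.

tariff = 0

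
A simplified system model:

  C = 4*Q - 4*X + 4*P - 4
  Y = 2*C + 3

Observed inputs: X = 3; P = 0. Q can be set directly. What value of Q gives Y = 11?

Substituting into the C equation gives C = 4*Q - 16.
This gives Y = 8*Q - 29.
Solve 8*Q - 29 = 11: Q = (11 + 29) / 8 = 5.

Q = 5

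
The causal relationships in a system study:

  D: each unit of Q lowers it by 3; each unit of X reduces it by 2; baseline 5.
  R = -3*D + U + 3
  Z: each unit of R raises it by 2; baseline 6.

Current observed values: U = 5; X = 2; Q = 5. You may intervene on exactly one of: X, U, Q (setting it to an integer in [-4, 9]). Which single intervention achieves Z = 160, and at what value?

Intervening on X: Z = 12*X + 82. Reaching 160 requires X = 13/2, not an integer.
Intervening on U: Z = 2*U + 96. Reaching 160 requires U = 32, outside [-4, 9].
Intervening on Q: with other inputs at their observed values, Z = 18*Q + 16. Solving for 160 gives Q = 8, within [-4, 9].

set Q = 8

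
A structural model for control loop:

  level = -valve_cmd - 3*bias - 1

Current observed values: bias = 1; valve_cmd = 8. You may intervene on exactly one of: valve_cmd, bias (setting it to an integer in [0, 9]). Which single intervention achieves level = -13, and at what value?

Intervening on valve_cmd: with other inputs at their observed values, level = -valve_cmd - 4. Solving for -13 gives valve_cmd = 9, within [0, 9].
Intervening on bias: level = -3*bias - 9. Reaching -13 requires bias = 4/3, not an integer.

set valve_cmd = 9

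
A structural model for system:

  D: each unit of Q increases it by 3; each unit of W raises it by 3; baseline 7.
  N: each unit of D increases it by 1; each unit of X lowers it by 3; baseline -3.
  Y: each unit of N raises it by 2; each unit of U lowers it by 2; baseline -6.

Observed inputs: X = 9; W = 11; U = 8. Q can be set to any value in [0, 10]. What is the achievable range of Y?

Substituting into the D equation gives D = 3*Q + 40.
Substituting into the N equation gives N = 3*Q + 10.
Substituting into the Y equation gives Y = 6*Q - 2.
Linear in Q, so extremes are at the endpoints: Q = 0 gives Y = -2; Q = 10 gives Y = 58.

-2 to 58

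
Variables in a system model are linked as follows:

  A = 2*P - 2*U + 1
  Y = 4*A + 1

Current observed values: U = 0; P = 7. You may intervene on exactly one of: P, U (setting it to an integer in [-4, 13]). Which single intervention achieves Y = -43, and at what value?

set U = 13

Intervening on P: Y = 8*P + 5. Reaching -43 requires P = -6, outside [-4, 13].
Intervening on U: with other inputs at their observed values, Y = -8*U + 61. Solving for -43 gives U = 13, within [-4, 13].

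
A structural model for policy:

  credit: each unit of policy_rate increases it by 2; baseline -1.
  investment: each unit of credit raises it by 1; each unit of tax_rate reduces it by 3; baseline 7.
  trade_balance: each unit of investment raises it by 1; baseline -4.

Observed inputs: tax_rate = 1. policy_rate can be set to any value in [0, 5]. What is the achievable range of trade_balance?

-1 to 9

Substituting into the investment equation gives investment = 2*policy_rate + 3.
This gives trade_balance = 2*policy_rate - 1.
Linear in policy_rate, so extremes are at the endpoints: policy_rate = 0 gives trade_balance = -1; policy_rate = 5 gives trade_balance = 9.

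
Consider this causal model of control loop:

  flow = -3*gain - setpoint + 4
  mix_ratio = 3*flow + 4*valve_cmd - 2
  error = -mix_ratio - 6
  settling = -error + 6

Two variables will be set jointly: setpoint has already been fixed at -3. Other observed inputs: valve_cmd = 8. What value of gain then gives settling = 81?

gain = -2

With setpoint held at -3:
Substituting into the flow equation gives flow = -3*gain + 7.
Substituting into the mix_ratio equation gives mix_ratio = -9*gain + 51.
Substituting into the error equation gives error = 9*gain - 57.
This gives settling = -9*gain + 63.
Solve -9*gain + 63 = 81: gain = (81 - 63) / -9 = -2.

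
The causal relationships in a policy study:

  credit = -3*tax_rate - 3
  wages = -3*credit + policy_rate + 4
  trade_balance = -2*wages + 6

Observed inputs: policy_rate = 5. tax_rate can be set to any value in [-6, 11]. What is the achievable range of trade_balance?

Substituting into the wages equation gives wages = 9*tax_rate + 18.
trade_balance becomes -18*tax_rate - 30.
Linear in tax_rate, so extremes are at the endpoints: tax_rate = -6 gives trade_balance = 78; tax_rate = 11 gives trade_balance = -228.

-228 to 78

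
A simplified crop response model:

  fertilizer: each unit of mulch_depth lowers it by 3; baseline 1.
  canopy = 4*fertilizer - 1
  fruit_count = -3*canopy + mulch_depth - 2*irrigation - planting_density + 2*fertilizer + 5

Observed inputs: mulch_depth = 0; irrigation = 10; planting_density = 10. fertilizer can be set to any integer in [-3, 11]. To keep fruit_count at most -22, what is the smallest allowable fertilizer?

fertilizer = 0

Intervening on fertilizer fixes its value directly, overriding its dependence on mulch_depth.
Substituting into the fruit_count equation gives fruit_count = -10*fertilizer - 22.
Require -10*fertilizer - 22 ≤ -22, so fertilizer ≥ 0.
The smallest integer in [-3, 11] satisfying this is 0.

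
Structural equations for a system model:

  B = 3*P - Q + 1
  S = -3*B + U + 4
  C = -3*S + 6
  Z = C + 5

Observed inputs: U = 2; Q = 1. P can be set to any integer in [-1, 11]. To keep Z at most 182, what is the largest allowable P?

Substituting into the B equation gives B = 3*P.
S becomes -9*P + 6.
So C = 27*P - 12.
This gives Z = 27*P - 7.
Require 27*P - 7 ≤ 182, so P ≤ 7.
The largest integer in [-1, 11] satisfying this is 7.

P = 7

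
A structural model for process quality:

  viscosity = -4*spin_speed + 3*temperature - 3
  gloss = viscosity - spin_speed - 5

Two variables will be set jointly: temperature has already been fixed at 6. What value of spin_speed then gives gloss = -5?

spin_speed = 3

With temperature held at 6:
Substituting into the viscosity equation gives viscosity = -4*spin_speed + 15.
Substituting into the gloss equation gives gloss = -5*spin_speed + 10.
Solve -5*spin_speed + 10 = -5: spin_speed = (-5 - 10) / -5 = 3.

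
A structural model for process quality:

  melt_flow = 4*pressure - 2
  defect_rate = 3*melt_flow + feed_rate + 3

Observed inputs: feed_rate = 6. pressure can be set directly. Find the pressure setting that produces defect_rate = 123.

Substituting into the defect_rate equation gives defect_rate = 12*pressure + 3.
Solve 12*pressure + 3 = 123: pressure = (123 - 3) / 12 = 10.

pressure = 10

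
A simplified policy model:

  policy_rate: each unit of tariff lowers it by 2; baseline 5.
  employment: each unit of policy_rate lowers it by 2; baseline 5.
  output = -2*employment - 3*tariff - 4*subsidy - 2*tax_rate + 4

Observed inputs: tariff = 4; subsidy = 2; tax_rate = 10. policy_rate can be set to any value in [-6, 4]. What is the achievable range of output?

Intervening on policy_rate fixes its value directly, overriding its dependence on tariff.
Substituting into the output equation gives output = 4*policy_rate - 46.
Linear in policy_rate, so extremes are at the endpoints: policy_rate = -6 gives output = -70; policy_rate = 4 gives output = -30.

-70 to -30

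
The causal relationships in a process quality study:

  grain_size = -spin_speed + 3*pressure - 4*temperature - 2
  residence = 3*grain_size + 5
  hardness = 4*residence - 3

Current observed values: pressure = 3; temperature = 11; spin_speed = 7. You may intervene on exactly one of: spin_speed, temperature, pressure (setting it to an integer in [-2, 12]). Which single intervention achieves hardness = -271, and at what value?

Intervening on spin_speed: hardness = -12*spin_speed - 427. Reaching -271 requires spin_speed = -13, outside [-2, 12].
Intervening on temperature: with other inputs at their observed values, hardness = -48*temperature + 17. Solving for -271 gives temperature = 6, within [-2, 12].
Intervening on pressure: hardness = 36*pressure - 619. Reaching -271 requires pressure = 29/3, not an integer.

set temperature = 6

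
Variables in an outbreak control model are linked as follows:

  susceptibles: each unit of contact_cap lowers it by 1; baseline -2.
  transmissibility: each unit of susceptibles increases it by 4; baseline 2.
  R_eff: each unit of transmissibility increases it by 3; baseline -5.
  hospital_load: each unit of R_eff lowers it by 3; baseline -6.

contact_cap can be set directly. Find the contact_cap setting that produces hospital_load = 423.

contact_cap = 10

Substituting into the transmissibility equation gives transmissibility = -4*contact_cap - 6.
Substituting into the R_eff equation gives R_eff = -12*contact_cap - 23.
hospital_load becomes 36*contact_cap + 63.
Solve 36*contact_cap + 63 = 423: contact_cap = (423 - 63) / 36 = 10.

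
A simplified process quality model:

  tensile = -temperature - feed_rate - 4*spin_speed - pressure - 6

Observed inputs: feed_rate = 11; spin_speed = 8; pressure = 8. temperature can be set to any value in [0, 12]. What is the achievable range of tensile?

Substituting into the tensile equation gives tensile = -temperature - 57.
Linear in temperature, so extremes are at the endpoints: temperature = 0 gives tensile = -57; temperature = 12 gives tensile = -69.

-69 to -57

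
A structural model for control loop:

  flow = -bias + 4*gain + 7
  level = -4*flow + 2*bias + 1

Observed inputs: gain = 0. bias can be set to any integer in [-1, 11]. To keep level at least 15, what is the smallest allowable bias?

bias = 7

Substituting into the flow equation gives flow = -bias + 7.
This gives level = 6*bias - 27.
Require 6*bias - 27 ≥ 15, so bias ≥ 7.
The smallest integer in [-1, 11] satisfying this is 7.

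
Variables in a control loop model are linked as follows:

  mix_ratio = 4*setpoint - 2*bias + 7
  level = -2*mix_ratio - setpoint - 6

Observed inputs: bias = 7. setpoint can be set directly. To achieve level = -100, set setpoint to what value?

Substituting into the mix_ratio equation gives mix_ratio = 4*setpoint - 7.
level becomes -9*setpoint + 8.
Solve -9*setpoint + 8 = -100: setpoint = (-100 - 8) / -9 = 12.

setpoint = 12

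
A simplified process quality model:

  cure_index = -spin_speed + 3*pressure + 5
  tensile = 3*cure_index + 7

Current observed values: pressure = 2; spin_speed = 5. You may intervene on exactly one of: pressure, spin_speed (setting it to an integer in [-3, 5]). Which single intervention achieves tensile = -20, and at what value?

set pressure = -3

Intervening on pressure: with other inputs at their observed values, tensile = 9*pressure + 7. Solving for -20 gives pressure = -3, within [-3, 5].
Intervening on spin_speed: tensile = -3*spin_speed + 40. Reaching -20 requires spin_speed = 20, outside [-3, 5].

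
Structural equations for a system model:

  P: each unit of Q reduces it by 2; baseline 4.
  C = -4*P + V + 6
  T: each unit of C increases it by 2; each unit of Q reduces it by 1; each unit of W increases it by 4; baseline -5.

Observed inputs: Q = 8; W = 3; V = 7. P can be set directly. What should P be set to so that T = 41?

P = -2

Intervening on P fixes its value directly, overriding its dependence on Q.
Substituting into the C equation gives C = -4*P + 13.
T becomes -8*P + 25.
Solve -8*P + 25 = 41: P = (41 - 25) / -8 = -2.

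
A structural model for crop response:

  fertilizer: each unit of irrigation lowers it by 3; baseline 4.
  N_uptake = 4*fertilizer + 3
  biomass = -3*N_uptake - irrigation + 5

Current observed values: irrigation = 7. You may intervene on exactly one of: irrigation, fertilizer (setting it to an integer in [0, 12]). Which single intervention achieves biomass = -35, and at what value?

Intervening on irrigation: biomass = 35*irrigation - 52. Reaching -35 requires irrigation = 17/35, not an integer.
Intervening on fertilizer: with other inputs at their observed values, biomass = -12*fertilizer - 11. Solving for -35 gives fertilizer = 2, within [0, 12].

set fertilizer = 2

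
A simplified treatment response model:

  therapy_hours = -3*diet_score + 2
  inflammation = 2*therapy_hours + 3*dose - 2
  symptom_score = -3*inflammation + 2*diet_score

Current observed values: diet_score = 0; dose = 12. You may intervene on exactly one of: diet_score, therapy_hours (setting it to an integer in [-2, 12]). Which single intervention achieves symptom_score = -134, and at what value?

set diet_score = -1

Intervening on diet_score: with other inputs at their observed values, symptom_score = 20*diet_score - 114. Solving for -134 gives diet_score = -1, within [-2, 12].
Intervening on therapy_hours: symptom_score = -6*therapy_hours - 102. Reaching -134 requires therapy_hours = 16/3, not an integer.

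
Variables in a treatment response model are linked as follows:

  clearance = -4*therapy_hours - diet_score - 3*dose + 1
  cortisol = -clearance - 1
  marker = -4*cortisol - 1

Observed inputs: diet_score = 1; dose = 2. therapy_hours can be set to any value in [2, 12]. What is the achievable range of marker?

-213 to -53

Substituting into the clearance equation gives clearance = -4*therapy_hours - 6.
Substituting into the cortisol equation gives cortisol = 4*therapy_hours + 5.
Substituting into the marker equation gives marker = -16*therapy_hours - 21.
Linear in therapy_hours, so extremes are at the endpoints: therapy_hours = 2 gives marker = -53; therapy_hours = 12 gives marker = -213.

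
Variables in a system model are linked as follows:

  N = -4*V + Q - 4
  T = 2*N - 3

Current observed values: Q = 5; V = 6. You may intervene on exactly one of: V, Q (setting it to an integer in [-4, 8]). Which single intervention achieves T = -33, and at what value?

set V = 4

Intervening on V: with other inputs at their observed values, T = -8*V - 1. Solving for -33 gives V = 4, within [-4, 8].
Intervening on Q: T = 2*Q - 59. Reaching -33 requires Q = 13, outside [-4, 8].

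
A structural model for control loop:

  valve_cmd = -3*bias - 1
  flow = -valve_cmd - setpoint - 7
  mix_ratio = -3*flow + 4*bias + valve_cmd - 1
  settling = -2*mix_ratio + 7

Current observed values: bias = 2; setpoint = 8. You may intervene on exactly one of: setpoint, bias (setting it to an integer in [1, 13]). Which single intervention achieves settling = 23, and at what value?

Intervening on setpoint: settling = -6*setpoint + 7. Reaching 23 requires setpoint = -8/3, not an integer.
Intervening on bias: with other inputs at their observed values, settling = 16*bias - 73. Solving for 23 gives bias = 6, within [1, 13].

set bias = 6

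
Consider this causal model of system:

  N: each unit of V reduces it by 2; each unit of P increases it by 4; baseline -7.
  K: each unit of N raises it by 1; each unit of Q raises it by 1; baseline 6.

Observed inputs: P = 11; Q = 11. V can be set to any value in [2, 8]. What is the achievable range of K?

Substituting into the N equation gives N = -2*V + 37.
Substituting into the K equation gives K = -2*V + 54.
Linear in V, so extremes are at the endpoints: V = 2 gives K = 50; V = 8 gives K = 38.

38 to 50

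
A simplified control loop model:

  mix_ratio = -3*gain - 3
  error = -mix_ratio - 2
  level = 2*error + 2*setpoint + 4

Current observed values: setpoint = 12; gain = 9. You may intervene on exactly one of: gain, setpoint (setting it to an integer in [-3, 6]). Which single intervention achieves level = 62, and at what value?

set setpoint = 1

Intervening on gain: level = 6*gain + 30. Reaching 62 requires gain = 16/3, not an integer.
Intervening on setpoint: with other inputs at their observed values, level = 2*setpoint + 60. Solving for 62 gives setpoint = 1, within [-3, 6].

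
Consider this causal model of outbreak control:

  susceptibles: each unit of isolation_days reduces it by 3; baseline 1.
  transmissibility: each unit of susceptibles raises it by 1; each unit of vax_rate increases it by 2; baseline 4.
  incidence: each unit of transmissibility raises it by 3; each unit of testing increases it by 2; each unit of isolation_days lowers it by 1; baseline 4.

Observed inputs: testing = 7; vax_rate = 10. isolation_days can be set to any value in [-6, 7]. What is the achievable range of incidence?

Substituting into the transmissibility equation gives transmissibility = -3*isolation_days + 25.
Substituting into the incidence equation gives incidence = -10*isolation_days + 93.
Linear in isolation_days, so extremes are at the endpoints: isolation_days = -6 gives incidence = 153; isolation_days = 7 gives incidence = 23.

23 to 153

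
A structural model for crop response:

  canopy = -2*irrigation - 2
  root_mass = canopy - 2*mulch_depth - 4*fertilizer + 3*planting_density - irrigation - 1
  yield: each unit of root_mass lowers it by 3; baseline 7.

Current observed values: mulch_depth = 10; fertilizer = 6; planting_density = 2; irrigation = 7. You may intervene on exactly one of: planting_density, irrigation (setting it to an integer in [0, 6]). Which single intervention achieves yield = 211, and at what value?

set planting_density = 0

Intervening on planting_density: with other inputs at their observed values, yield = -9*planting_density + 211. Solving for 211 gives planting_density = 0, within [0, 6].
Intervening on irrigation: yield = 9*irrigation + 130. Reaching 211 requires irrigation = 9, outside [0, 6].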